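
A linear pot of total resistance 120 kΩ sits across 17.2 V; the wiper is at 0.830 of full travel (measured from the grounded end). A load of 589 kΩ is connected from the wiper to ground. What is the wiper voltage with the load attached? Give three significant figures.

V ≈ 13.9 V

The wiper splits the pot into (1−α)R = 20.40 kΩ above and αR = 99.60 kΩ below.
Lower section ‖ load = 85.19 kΩ.
V_wiper = 17.2 × 85.19/(20.40 + 85.19) = 13.9 V.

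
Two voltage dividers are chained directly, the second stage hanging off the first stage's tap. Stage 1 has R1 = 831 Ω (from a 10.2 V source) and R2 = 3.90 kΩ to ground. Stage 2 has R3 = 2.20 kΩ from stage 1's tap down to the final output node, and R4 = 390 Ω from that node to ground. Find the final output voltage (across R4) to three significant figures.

V_out ≈ 1.00 V

Stage 2 presents R3+R4 = 2590 Ω as a load on stage 1's tap.
Stage 1's lower leg becomes R2‖(R3+R4) = 1556 Ω, so V_mid = 10.2 × 1556/2387 = 6.650 V.
Stage 2 is itself unloaded: V_out = V_mid × R4/(R3+R4) = 6.650 × 390/2590 = 1.00 V.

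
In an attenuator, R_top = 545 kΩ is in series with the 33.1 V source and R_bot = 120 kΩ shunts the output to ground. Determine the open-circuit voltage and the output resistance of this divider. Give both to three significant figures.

V_th is the open-circuit tap voltage: 33.1 × 120/(545 + 120) = 5.97 V.
With the supply zeroed, R_top and R_bot appear in parallel from the tap: R_th = R_top‖R_bot = (545 × 120)/665.0 = 98.3 kΩ.

V_th = 5.97 V, R_th = 98.3 kΩ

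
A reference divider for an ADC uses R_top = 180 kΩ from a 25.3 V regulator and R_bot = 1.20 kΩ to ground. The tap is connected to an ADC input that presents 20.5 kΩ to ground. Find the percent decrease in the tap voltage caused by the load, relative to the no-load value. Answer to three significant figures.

The divider's output (Thévenin) resistance is R_top‖R_bot = 1.192 kΩ.
Fractional drop under load = R_th/(R_th + R_L) = 1.192 / (1.192 + 20.5) = 0.05495.
So the output falls by 5.50 %.

5.50 %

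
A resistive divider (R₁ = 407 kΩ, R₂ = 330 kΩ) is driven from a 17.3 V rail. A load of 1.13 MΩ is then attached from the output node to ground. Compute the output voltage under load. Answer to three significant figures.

The load sits in parallel with R₂: R₂‖R_L = (330 × 1130) / (330 + 1130) = 255.4 kΩ.
V_out = 17.3 × 255.4 / (407 + 255.4) = 17.3 × 255.4/662.4 = 6.67 V.
(Unloaded it would have been 7.75 V.)

V_out ≈ 6.67 V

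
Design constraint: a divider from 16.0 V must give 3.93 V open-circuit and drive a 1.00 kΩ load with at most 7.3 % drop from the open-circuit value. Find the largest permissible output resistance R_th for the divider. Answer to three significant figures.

R_th ≤ 78.7 Ω

Loading drop = R_th/(R_th + R_L) ≤ 0.0730, so R_th ≤ R_L · ε/(1−ε) = 1.00 kΩ × 0.0730/0.9270 = 78.7 Ω.
(Any R1, R2 with R2/(R1+R2) = 0.246 and R1‖R2 ≤ 78.7 Ω will meet the spec.)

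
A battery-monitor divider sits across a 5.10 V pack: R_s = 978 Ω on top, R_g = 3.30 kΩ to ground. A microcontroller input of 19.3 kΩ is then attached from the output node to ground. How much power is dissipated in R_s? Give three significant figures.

P ≈ 1.77 mW

Total resistance from the source is R_s + (R_g‖R_L) = 3796 Ω, so I = 5.10/3796 Ω = 1.343 mA.
P = I²·R_s = (1.343 mA)² × 978 Ω = 1.77 mW.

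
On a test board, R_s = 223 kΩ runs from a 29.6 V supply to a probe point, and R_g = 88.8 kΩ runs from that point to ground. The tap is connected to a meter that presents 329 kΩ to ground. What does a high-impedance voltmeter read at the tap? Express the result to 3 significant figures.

The load sits in parallel with R_g: R_g‖R_L = (88.8 × 329) / (88.8 + 329) = 69.93 kΩ.
V_out = 29.6 × 69.93 / (223 + 69.93) = 29.6 × 69.93/292.9 = 7.07 V.
(Unloaded it would have been 8.43 V.)

V_out ≈ 7.07 V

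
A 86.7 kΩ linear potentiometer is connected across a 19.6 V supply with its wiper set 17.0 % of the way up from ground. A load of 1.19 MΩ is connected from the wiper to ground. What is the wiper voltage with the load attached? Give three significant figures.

V ≈ 3.30 V

The wiper splits the pot into (1−α)R = 71.96 kΩ above and αR = 14.74 kΩ below.
Lower section ‖ load = 14.56 kΩ.
V_wiper = 19.6 × 14.56/(71.96 + 14.56) = 3.30 V.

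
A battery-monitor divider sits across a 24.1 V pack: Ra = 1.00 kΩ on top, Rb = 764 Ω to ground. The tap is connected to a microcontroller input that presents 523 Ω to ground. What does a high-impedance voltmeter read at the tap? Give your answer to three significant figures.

V_out ≈ 5.71 V

The load sits in parallel with Rb: Rb‖R_L = (764 × 523) / (764 + 523) = 310.5 Ω.
V_out = 24.1 × 310.5 / (1000 + 310.5) = 24.1 × 310.5/1310 = 5.71 V.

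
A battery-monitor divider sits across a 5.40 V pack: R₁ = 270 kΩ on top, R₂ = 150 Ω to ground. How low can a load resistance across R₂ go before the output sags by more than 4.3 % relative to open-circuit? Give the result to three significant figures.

Output resistance R_th = R₁‖R₂ = (270000 × 150)/270200 = 149.9 Ω.
The fractional drop is R_th/(R_th + R_L); requiring this ≤ 0.0430 gives R_L ≥ R_th(1/0.0430 − 1) = 149.9 × 22.26 = 3.34 kΩ.

R_L(min) ≈ 3.34 kΩ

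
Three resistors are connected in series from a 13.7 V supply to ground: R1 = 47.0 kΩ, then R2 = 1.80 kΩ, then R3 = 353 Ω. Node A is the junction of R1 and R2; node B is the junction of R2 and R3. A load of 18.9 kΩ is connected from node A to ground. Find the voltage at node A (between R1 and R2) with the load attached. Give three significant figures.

V ≈ 0.541 V

Below node A the series string R2+R3 = 2153 Ω sits in parallel with the 18900 Ω load: 1933 Ω.
V_A = 13.7 × 1933/(47000 + 1933) = 0.541 V.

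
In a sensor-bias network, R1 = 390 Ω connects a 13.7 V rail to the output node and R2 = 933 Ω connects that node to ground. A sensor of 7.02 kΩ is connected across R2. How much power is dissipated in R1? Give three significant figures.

Total resistance from the source is R1 + (R2‖R_L) = 1214 Ω, so I = 13.7/1214 Ω = 11.29 mA.
P = I²·R1 = (11.29 mA)² × 390 Ω = 49.7 mW.

P ≈ 49.7 mW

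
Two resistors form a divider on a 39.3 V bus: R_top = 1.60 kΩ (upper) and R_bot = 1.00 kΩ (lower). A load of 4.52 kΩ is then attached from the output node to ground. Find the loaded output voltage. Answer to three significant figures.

V_out ≈ 13.3 V

The load sits in parallel with R_bot: R_bot‖R_L = (1.00 × 4.52) / (1.00 + 4.52) = 0.8188 kΩ.
V_out = 39.3 × 0.8188 / (1.60 + 0.8188) = 39.3 × 0.8188/2.419 = 13.3 V.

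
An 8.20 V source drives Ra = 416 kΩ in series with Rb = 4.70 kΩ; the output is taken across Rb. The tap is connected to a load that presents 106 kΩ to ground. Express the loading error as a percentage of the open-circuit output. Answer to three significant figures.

The divider's output (Thévenin) resistance is Ra‖Rb = 4.647 kΩ.
Fractional drop under load = R_th/(R_th + R_L) = 4.647 / (4.647 + 106) = 0.04200.
So the output falls by 4.20 %.

4.20 %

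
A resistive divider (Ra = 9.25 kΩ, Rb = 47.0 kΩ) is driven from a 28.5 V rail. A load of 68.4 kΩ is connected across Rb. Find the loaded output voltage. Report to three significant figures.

V_out ≈ 21.4 V

The load sits in parallel with Rb: Rb‖R_L = (47.0 × 68.4) / (47.0 + 68.4) = 27.86 kΩ.
V_out = 28.5 × 27.86 / (9.25 + 27.86) = 28.5 × 27.86/37.11 = 21.4 V.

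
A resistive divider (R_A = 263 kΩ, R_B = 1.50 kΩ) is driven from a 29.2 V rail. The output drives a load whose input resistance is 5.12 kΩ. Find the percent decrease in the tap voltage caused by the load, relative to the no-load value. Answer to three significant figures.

22.6 %

The divider's output (Thévenin) resistance is R_A‖R_B = 1.491 kΩ.
Fractional drop under load = R_th/(R_th + R_L) = 1.491 / (1.491 + 5.12) = 0.2256.
So the output falls by 22.6 %.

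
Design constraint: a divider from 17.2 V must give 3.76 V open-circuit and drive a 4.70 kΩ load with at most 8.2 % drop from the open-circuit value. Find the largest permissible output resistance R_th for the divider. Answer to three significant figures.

R_th ≤ 420 Ω

Loading drop = R_th/(R_th + R_L) ≤ 0.0820, so R_th ≤ R_L · ε/(1−ε) = 4.70 kΩ × 0.0820/0.9180 = 420 Ω.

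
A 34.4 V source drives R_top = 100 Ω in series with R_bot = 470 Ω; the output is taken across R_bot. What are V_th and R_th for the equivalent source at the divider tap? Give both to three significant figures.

V_th = 28.4 V, R_th = 82.5 Ω

V_th is the open-circuit tap voltage: 34.4 × 470/(100 + 470) = 28.4 V.
With the supply zeroed, R_top and R_bot appear in parallel from the tap: R_th = R_top‖R_bot = (100 × 470)/570.0 = 82.5 Ω.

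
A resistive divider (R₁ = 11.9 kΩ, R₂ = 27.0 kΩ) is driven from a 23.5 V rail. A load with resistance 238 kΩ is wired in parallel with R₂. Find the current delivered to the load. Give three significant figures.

I_L ≈ 0.0662 mA

R₂‖R_L = 24.25 kΩ; V_out = 23.5 × 24.25/36.15 = 15.76 V.
I_L = V_out / R_L = 15.76 / 238 kΩ = 0.0662 mA.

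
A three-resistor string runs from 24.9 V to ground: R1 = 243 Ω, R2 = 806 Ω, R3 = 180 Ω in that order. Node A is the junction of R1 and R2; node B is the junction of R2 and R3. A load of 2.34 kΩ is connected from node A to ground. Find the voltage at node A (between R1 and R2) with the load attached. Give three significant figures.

Below node A the series string R2+R3 = 986.0 Ω sits in parallel with the 2340 Ω load: 693.7 Ω.
V_A = 24.9 × 693.7/(243 + 693.7) = 18.4 V.

V ≈ 18.4 V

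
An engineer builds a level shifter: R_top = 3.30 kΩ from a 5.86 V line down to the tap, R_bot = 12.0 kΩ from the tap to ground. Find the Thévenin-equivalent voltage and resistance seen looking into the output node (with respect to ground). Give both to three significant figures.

V_th = 4.60 V, R_th = 2.59 kΩ

V_th is the open-circuit tap voltage: 5.86 × 12.0/(3.30 + 12.0) = 4.60 V.
With the supply zeroed, R_top and R_bot appear in parallel from the tap: R_th = R_top‖R_bot = (3.30 × 12.0)/15.30 = 2.59 kΩ.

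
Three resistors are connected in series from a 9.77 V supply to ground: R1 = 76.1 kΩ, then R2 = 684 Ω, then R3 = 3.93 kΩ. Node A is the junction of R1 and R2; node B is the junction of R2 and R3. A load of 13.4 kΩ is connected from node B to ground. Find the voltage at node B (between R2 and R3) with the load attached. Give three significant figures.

V ≈ 0.372 V

At node B, R3 is in parallel with the load: R3‖R_L = 3039 Ω.
Below node A the resistance is R2 + (R3‖R_L) = 3723 Ω, so V_A = 9.77 × 3723/79820 = 0.4557 V.
Then V_B = V_A × (R3‖R_L)/(R2 + R3‖R_L) = 0.4557 × 3039/3723 = 0.372 V.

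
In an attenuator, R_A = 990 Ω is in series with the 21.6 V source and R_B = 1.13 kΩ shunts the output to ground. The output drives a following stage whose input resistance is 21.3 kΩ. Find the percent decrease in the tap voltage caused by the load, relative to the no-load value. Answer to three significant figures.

2.42 %

The divider's output (Thévenin) resistance is R_A‖R_B = 527.7 Ω.
Fractional drop under load = R_th/(R_th + R_L) = 527.7 / (527.7 + 21300) = 0.02418.
So the output falls by 2.42 %.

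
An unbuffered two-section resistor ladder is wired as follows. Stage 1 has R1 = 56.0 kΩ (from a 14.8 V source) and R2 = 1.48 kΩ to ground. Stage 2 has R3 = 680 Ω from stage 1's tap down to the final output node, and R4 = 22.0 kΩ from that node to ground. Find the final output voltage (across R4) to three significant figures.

V_out ≈ 0.348 V

Stage 2 presents R3+R4 = 22680 Ω as a load on stage 1's tap.
Stage 1's lower leg becomes R2‖(R3+R4) = 1389 Ω, so V_mid = 14.8 × 1389/57390 = 0.3583 V.
Stage 2 is itself unloaded: V_out = V_mid × R4/(R3+R4) = 0.3583 × 22000/22680 = 0.348 V.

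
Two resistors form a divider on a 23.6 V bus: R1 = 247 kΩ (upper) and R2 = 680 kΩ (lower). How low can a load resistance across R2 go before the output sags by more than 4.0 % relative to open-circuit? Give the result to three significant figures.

Output resistance R_th = R1‖R2 = (247 × 680)/927.0 = 181.2 kΩ.
The fractional drop is R_th/(R_th + R_L); requiring this ≤ 0.0400 gives R_L ≥ R_th(1/0.0400 − 1) = 181.2 × 24.00 = 4.35 MΩ.

R_L(min) ≈ 4.35 MΩ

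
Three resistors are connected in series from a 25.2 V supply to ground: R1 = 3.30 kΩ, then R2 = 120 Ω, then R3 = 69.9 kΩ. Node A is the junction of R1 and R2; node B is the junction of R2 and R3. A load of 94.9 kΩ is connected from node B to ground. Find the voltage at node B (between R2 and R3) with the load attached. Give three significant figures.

At node B, R3 is in parallel with the load: R3‖R_L = 40250 Ω.
Below node A the resistance is R2 + (R3‖R_L) = 40370 Ω, so V_A = 25.2 × 40370/43670 = 23.30 V.
Then V_B = V_A × (R3‖R_L)/(R2 + R3‖R_L) = 23.30 × 40250/40370 = 23.2 V.

V ≈ 23.2 V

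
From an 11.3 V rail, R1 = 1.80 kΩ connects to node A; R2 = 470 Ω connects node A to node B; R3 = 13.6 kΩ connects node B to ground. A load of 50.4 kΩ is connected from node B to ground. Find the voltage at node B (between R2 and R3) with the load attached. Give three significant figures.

V ≈ 9.32 V

At node B, R3 is in parallel with the load: R3‖R_L = 10710 Ω.
Below node A the resistance is R2 + (R3‖R_L) = 11180 Ω, so V_A = 11.3 × 11180/12980 = 9.733 V.
Then V_B = V_A × (R3‖R_L)/(R2 + R3‖R_L) = 9.733 × 10710/11180 = 9.32 V.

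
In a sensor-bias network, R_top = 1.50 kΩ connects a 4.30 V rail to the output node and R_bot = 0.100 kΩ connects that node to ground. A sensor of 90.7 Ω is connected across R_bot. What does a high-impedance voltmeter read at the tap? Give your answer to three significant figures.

V_out ≈ 0.132 V

The load sits in parallel with R_bot: R_bot‖R_L = (100 × 90.7) / (100 + 90.7) = 47.56 Ω.
V_out = 4.30 × 47.56 / (1500 + 47.56) = 4.30 × 47.56/1548 = 0.132 V.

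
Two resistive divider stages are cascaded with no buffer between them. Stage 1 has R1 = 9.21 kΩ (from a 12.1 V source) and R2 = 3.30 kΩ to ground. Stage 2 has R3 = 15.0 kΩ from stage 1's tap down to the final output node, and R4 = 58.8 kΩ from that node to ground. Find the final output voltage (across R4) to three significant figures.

Stage 2 presents R3+R4 = 73.80 kΩ as a load on stage 1's tap.
Stage 1's lower leg becomes R2‖(R3+R4) = 3.159 kΩ, so V_mid = 12.1 × 3.159/12.37 = 3.090 V.
Stage 2 is itself unloaded: V_out = V_mid × R4/(R3+R4) = 3.090 × 58.8/73.80 = 2.46 V.

V_out ≈ 2.46 V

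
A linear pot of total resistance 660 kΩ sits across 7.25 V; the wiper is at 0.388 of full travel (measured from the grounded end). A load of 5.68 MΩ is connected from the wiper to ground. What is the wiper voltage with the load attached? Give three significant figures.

V ≈ 2.74 V

The wiper splits the pot into (1−α)R = 403.9 kΩ above and αR = 256.1 kΩ below.
Lower section ‖ load = 245.0 kΩ.
V_wiper = 7.25 × 245.0/(403.9 + 245.0) = 2.74 V.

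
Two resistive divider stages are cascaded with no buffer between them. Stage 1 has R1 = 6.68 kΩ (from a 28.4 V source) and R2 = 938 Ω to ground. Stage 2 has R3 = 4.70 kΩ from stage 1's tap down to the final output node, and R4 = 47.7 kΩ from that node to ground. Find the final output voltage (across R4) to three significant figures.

Stage 2 presents R3+R4 = 52400 Ω as a load on stage 1's tap.
Stage 1's lower leg becomes R2‖(R3+R4) = 921.5 Ω, so V_mid = 28.4 × 921.5/7602 = 3.443 V.
Stage 2 is itself unloaded: V_out = V_mid × R4/(R3+R4) = 3.443 × 47700/52400 = 3.13 V.

V_out ≈ 3.13 V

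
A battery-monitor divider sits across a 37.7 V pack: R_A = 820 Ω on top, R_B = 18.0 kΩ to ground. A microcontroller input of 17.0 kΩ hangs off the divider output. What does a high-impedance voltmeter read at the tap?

V_out ≈ 34.5 V

The load sits in parallel with R_B: R_B‖R_L = (18000 × 17000) / (18000 + 17000) = 8743 Ω.
V_out = 37.7 × 8743 / (820 + 8743) = 37.7 × 8743/9563 = 34.5 V.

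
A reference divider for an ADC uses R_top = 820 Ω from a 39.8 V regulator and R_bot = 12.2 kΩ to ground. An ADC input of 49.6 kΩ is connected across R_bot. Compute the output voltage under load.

V_out ≈ 36.7 V

The load sits in parallel with R_bot: R_bot‖R_L = (12200 × 49600) / (12200 + 49600) = 9792 Ω.
V_out = 39.8 × 9792 / (820 + 9792) = 39.8 × 9792/10610 = 36.7 V.
(Unloaded it would have been 37.3 V.)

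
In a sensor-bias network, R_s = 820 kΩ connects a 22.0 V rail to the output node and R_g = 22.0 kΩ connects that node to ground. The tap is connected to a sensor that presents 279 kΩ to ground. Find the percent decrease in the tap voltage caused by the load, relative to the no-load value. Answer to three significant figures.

7.13 %

The divider's output (Thévenin) resistance is R_s‖R_g = 21.43 kΩ.
Fractional drop under load = R_th/(R_th + R_L) = 21.43 / (21.43 + 279) = 0.07132.
So the output falls by 7.13 %.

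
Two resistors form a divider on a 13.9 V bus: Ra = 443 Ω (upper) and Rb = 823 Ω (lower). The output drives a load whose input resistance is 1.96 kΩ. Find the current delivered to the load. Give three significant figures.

I_L ≈ 4.02 mA

Rb‖R_L = 579.6 Ω; V_out = 13.9 × 579.6/1023 = 7.879 V.
I_L = V_out / R_L = 7.879 / 1.96 kΩ = 4.02 mA.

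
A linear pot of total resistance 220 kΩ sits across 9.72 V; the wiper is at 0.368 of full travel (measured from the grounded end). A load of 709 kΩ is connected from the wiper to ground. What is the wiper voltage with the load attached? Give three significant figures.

V ≈ 3.34 V

The wiper splits the pot into (1−α)R = 139.0 kΩ above and αR = 80.96 kΩ below.
Lower section ‖ load = 72.66 kΩ.
V_wiper = 9.72 × 72.66/(139.0 + 72.66) = 3.34 V.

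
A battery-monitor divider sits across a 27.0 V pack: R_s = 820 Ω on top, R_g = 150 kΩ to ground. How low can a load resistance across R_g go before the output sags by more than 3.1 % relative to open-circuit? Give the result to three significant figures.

R_L(min) ≈ 25.5 kΩ

Output resistance R_th = R_s‖R_g = (820 × 150000)/150800 = 815.5 Ω.
The fractional drop is R_th/(R_th + R_L); requiring this ≤ 0.0310 gives R_L ≥ R_th(1/0.0310 − 1) = 815.5 × 31.26 = 25.5 kΩ.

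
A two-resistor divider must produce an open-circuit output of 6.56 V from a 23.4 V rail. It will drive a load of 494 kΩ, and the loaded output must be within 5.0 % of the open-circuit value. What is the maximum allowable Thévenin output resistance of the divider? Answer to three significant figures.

Loading drop = R_th/(R_th + R_L) ≤ 0.0500, so R_th ≤ R_L · ε/(1−ε) = 494 kΩ × 0.0500/0.9500 = 26.0 kΩ.
(Any R1, R2 with R2/(R1+R2) = 0.280 and R1‖R2 ≤ 26.0 kΩ will meet the spec.)

R_th ≤ 26.0 kΩ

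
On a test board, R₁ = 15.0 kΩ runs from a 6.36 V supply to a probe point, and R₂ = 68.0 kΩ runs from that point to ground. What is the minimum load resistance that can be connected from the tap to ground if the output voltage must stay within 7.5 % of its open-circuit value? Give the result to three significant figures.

Output resistance R_th = R₁‖R₂ = (15.0 × 68.0)/83.00 = 12.29 kΩ.
The fractional drop is R_th/(R_th + R_L); requiring this ≤ 0.0750 gives R_L ≥ R_th(1/0.0750 − 1) = 12.29 × 12.33 = 152 kΩ.

R_L(min) ≈ 152 kΩ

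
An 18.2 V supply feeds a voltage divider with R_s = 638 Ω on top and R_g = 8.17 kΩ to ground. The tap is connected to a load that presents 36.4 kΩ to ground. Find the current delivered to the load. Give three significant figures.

I_L ≈ 0.456 mA

R_g‖R_L = 6672 Ω; V_out = 18.2 × 6672/7310 = 16.61 V.
I_L = V_out / R_L = 16.61 / 36.4 kΩ = 0.456 mA.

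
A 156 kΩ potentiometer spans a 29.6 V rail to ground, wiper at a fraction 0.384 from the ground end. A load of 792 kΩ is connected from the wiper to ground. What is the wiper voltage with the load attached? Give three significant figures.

The wiper splits the pot into (1−α)R = 96.10 kΩ above and αR = 59.90 kΩ below.
Lower section ‖ load = 55.69 kΩ.
V_wiper = 29.6 × 55.69/(96.10 + 55.69) = 10.9 V.

V ≈ 10.9 V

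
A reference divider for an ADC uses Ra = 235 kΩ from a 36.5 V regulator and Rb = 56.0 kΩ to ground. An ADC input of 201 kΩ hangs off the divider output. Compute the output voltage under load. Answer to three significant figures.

The load sits in parallel with Rb: Rb‖R_L = (56.0 × 201) / (56.0 + 201) = 43.80 kΩ.
V_out = 36.5 × 43.80 / (235 + 43.80) = 36.5 × 43.80/278.8 = 5.73 V.
(Unloaded it would have been 7.02 V.)

V_out ≈ 5.73 V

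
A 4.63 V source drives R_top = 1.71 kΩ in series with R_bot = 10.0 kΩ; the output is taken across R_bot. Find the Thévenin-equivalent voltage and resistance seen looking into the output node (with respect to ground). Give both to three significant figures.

V_th = 3.95 V, R_th = 1.46 kΩ

V_th is the open-circuit tap voltage: 4.63 × 10.0/(1.71 + 10.0) = 3.95 V.
With the supply zeroed, R_top and R_bot appear in parallel from the tap: R_th = R_top‖R_bot = (1.71 × 10.0)/11.71 = 1.46 kΩ.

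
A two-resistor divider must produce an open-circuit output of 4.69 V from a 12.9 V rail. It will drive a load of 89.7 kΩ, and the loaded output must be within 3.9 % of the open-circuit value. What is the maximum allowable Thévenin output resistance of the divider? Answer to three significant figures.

Loading drop = R_th/(R_th + R_L) ≤ 0.0390, so R_th ≤ R_L · ε/(1−ε) = 89.7 kΩ × 0.0390/0.9610 = 3.64 kΩ.

R_th ≤ 3.64 kΩ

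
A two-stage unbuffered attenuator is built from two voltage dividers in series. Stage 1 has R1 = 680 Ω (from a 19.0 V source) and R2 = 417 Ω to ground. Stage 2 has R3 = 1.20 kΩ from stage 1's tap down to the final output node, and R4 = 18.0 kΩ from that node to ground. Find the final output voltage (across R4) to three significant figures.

V_out ≈ 6.68 V

Stage 2 presents R3+R4 = 19200 Ω as a load on stage 1's tap.
Stage 1's lower leg becomes R2‖(R3+R4) = 408.1 Ω, so V_mid = 19.0 × 408.1/1088 = 7.126 V.
Stage 2 is itself unloaded: V_out = V_mid × R4/(R3+R4) = 7.126 × 18000/19200 = 6.68 V.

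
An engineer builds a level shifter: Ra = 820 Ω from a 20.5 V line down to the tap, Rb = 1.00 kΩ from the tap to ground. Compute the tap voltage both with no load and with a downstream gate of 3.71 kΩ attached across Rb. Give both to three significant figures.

Unloaded: 11.3 V; loaded: 10.0 V

Open-circuit: V = 20.5 × 1000/(820 + 1000) = 11.3 V.
With the load, Rb becomes Rb‖R_L = 787.7 Ω, so V = 20.5 × 787.7/1608 = 10.0 V.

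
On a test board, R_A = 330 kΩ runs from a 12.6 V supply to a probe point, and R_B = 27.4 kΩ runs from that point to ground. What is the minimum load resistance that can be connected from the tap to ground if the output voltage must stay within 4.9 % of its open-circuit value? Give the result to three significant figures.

Output resistance R_th = R_A‖R_B = (330 × 27.4)/357.4 = 25.30 kΩ.
The fractional drop is R_th/(R_th + R_L); requiring this ≤ 0.0490 gives R_L ≥ R_th(1/0.0490 − 1) = 25.30 × 19.41 = 491 kΩ.

R_L(min) ≈ 491 kΩ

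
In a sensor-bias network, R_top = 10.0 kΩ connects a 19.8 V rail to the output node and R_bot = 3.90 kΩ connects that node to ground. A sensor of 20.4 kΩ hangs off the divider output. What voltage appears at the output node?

V_out ≈ 4.88 V

The load sits in parallel with R_bot: R_bot‖R_L = (3.90 × 20.4) / (3.90 + 20.4) = 3.274 kΩ.
V_out = 19.8 × 3.274 / (10.0 + 3.274) = 19.8 × 3.274/13.27 = 4.88 V.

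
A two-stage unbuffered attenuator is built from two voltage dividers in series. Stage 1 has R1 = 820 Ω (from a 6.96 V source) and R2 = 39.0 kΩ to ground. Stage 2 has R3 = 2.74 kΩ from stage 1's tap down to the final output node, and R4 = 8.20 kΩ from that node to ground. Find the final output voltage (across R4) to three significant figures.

Stage 2 presents R3+R4 = 10940 Ω as a load on stage 1's tap.
Stage 1's lower leg becomes R2‖(R3+R4) = 8543 Ω, so V_mid = 6.96 × 8543/9363 = 6.350 V.
Stage 2 is itself unloaded: V_out = V_mid × R4/(R3+R4) = 6.350 × 8200/10940 = 4.76 V.

V_out ≈ 4.76 V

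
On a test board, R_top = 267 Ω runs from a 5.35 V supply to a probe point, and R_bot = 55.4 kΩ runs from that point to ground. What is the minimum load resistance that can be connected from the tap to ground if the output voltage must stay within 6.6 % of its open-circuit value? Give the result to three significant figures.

Output resistance R_th = R_top‖R_bot = (267 × 55400)/55670 = 265.7 Ω.
The fractional drop is R_th/(R_th + R_L); requiring this ≤ 0.0660 gives R_L ≥ R_th(1/0.0660 − 1) = 265.7 × 14.15 = 3.76 kΩ.

R_L(min) ≈ 3.76 kΩ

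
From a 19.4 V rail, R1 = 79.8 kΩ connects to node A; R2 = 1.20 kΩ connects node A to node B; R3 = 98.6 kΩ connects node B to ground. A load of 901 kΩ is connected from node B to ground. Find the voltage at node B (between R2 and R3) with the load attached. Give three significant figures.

At node B, R3 is in parallel with the load: R3‖R_L = 88.87 kΩ.
Below node A the resistance is R2 + (R3‖R_L) = 90.07 kΩ, so V_A = 19.4 × 90.07/169.9 = 10.29 V.
Then V_B = V_A × (R3‖R_L)/(R2 + R3‖R_L) = 10.29 × 88.87/90.07 = 10.1 V.

V ≈ 10.1 V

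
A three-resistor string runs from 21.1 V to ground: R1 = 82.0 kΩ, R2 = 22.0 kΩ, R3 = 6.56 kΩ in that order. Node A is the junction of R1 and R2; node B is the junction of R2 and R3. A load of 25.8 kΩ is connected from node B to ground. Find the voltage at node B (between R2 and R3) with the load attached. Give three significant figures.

V ≈ 1.01 V

At node B, R3 is in parallel with the load: R3‖R_L = 5.230 kΩ.
Below node A the resistance is R2 + (R3‖R_L) = 27.23 kΩ, so V_A = 21.1 × 27.23/109.2 = 5.260 V.
Then V_B = V_A × (R3‖R_L)/(R2 + R3‖R_L) = 5.260 × 5.230/27.23 = 1.01 V.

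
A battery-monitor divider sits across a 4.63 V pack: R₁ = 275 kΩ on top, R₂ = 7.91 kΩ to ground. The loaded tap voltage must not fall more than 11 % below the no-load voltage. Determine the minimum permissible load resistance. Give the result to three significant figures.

Output resistance R_th = R₁‖R₂ = (275 × 7.91)/282.9 = 7.689 kΩ.
The fractional drop is R_th/(R_th + R_L); requiring this ≤ 0.110 gives R_L ≥ R_th(1/0.110 − 1) = 7.689 × 8.091 = 62.2 kΩ.

R_L(min) ≈ 62.2 kΩ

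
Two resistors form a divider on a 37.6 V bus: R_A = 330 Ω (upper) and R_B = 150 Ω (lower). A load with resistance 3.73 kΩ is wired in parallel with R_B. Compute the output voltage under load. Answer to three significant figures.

V_out ≈ 11.4 V

The load sits in parallel with R_B: R_B‖R_L = (150 × 3730) / (150 + 3730) = 144.2 Ω.
V_out = 37.6 × 144.2 / (330 + 144.2) = 37.6 × 144.2/474.2 = 11.4 V.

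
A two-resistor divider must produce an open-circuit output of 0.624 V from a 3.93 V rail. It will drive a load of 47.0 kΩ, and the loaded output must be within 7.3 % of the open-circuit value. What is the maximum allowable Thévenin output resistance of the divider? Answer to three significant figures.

R_th ≤ 3.70 kΩ

Loading drop = R_th/(R_th + R_L) ≤ 0.0730, so R_th ≤ R_L · ε/(1−ε) = 47.0 kΩ × 0.0730/0.9270 = 3.70 kΩ.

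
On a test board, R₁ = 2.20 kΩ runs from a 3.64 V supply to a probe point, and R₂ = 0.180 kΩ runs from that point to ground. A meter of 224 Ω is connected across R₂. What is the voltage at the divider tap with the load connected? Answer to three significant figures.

The load sits in parallel with R₂: R₂‖R_L = (180 × 224) / (180 + 224) = 99.80 Ω.
V_out = 3.64 × 99.80 / (2200 + 99.80) = 3.64 × 99.80/2300 = 0.158 V.

V_out ≈ 0.158 V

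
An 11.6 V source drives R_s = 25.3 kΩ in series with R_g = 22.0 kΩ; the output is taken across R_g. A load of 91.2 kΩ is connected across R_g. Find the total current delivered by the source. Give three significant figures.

R_g‖R_L = 17.72 kΩ, so the source sees R_s + R_g‖R_L = 43.02 kΩ.
I = 11.6 V / 43.02 kΩ = 0.270 mA.

I ≈ 0.270 mA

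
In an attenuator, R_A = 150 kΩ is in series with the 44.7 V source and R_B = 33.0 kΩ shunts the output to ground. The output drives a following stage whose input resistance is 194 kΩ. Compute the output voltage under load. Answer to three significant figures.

V_out ≈ 7.07 V

The load sits in parallel with R_B: R_B‖R_L = (33.0 × 194) / (33.0 + 194) = 28.20 kΩ.
V_out = 44.7 × 28.20 / (150 + 28.20) = 44.7 × 28.20/178.2 = 7.07 V.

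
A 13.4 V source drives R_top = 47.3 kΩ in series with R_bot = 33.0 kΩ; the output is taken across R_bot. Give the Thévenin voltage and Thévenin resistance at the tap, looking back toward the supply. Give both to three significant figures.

V_th is the open-circuit tap voltage: 13.4 × 33.0/(47.3 + 33.0) = 5.51 V.
With the supply zeroed, R_top and R_bot appear in parallel from the tap: R_th = R_top‖R_bot = (47.3 × 33.0)/80.30 = 19.4 kΩ.

V_th = 5.51 V, R_th = 19.4 kΩ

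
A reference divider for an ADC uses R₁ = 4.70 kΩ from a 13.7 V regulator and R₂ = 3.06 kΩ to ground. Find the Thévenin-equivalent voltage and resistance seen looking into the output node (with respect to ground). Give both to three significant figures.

V_th = 5.40 V, R_th = 1.85 kΩ

V_th is the open-circuit tap voltage: 13.7 × 3.06/(4.70 + 3.06) = 5.40 V.
With the supply zeroed, R₁ and R₂ appear in parallel from the tap: R_th = R₁‖R₂ = (4.70 × 3.06)/7.760 = 1.85 kΩ.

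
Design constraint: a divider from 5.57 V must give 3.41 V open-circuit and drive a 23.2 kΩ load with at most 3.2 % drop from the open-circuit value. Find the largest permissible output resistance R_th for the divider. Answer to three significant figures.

Loading drop = R_th/(R_th + R_L) ≤ 0.0320, so R_th ≤ R_L · ε/(1−ε) = 23.2 kΩ × 0.0320/0.9680 = 767 Ω.
(Any R1, R2 with R2/(R1+R2) = 0.612 and R1‖R2 ≤ 767 Ω will meet the spec.)

R_th ≤ 767 Ω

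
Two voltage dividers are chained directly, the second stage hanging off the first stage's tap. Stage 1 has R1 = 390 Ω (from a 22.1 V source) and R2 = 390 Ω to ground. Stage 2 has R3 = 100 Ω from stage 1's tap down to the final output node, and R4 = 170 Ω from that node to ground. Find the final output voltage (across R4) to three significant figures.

Stage 2 presents R3+R4 = 270.0 Ω as a load on stage 1's tap.
Stage 1's lower leg becomes R2‖(R3+R4) = 159.5 Ω, so V_mid = 22.1 × 159.5/549.5 = 6.416 V.
Stage 2 is itself unloaded: V_out = V_mid × R4/(R3+R4) = 6.416 × 170/270.0 = 4.04 V.

V_out ≈ 4.04 V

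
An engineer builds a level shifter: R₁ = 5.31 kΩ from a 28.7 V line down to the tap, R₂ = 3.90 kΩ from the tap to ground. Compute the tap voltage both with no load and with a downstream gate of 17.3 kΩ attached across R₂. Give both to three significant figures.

Unloaded: 12.2 V; loaded: 10.8 V

Open-circuit: V = 28.7 × 3.90/(5.31 + 3.90) = 12.2 V.
With the load, R₂ becomes R₂‖R_L = 3.183 kΩ, so V = 28.7 × 3.183/8.493 = 10.8 V.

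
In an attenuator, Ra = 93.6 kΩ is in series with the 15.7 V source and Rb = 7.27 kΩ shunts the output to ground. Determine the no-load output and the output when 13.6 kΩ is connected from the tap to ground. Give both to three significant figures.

Open-circuit: V = 15.7 × 7.27/(93.6 + 7.27) = 1.13 V.
With the load, Rb becomes Rb‖R_L = 4.738 kΩ, so V = 15.7 × 4.738/98.34 = 0.756 V.

Unloaded: 1.13 V; loaded: 0.756 V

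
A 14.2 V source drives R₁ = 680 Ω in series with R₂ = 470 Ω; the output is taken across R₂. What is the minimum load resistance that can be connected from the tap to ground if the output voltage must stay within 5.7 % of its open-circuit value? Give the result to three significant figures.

R_L(min) ≈ 4.60 kΩ

Output resistance R_th = R₁‖R₂ = (680 × 470)/1150 = 277.9 Ω.
The fractional drop is R_th/(R_th + R_L); requiring this ≤ 0.0570 gives R_L ≥ R_th(1/0.0570 − 1) = 277.9 × 16.54 = 4.60 kΩ.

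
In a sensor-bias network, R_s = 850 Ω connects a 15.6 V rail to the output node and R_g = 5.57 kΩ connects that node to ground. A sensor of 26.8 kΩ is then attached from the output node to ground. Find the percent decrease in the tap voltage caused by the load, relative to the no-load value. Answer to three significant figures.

2.68 %

The divider's output (Thévenin) resistance is R_s‖R_g = 737.5 Ω.
Fractional drop under load = R_th/(R_th + R_L) = 737.5 / (737.5 + 26800) = 0.02678.
So the output falls by 2.68 %.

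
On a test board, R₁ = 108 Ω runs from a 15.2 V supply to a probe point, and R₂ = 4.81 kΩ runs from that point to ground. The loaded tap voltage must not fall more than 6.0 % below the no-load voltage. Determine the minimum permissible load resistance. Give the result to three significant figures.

R_L(min) ≈ 1.65 kΩ

Output resistance R_th = R₁‖R₂ = (108 × 4810)/4918 = 105.6 Ω.
The fractional drop is R_th/(R_th + R_L); requiring this ≤ 0.0600 gives R_L ≥ R_th(1/0.0600 − 1) = 105.6 × 15.67 = 1.65 kΩ.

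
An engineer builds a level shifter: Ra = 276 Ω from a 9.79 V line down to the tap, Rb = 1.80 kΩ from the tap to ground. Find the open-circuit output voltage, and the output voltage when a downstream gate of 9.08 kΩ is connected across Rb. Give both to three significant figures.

Unloaded: 8.49 V; loaded: 8.27 V

Open-circuit: V = 9.79 × 1800/(276 + 1800) = 8.49 V.
With the load, Rb becomes Rb‖R_L = 1502 Ω, so V = 9.79 × 1502/1778 = 8.27 V.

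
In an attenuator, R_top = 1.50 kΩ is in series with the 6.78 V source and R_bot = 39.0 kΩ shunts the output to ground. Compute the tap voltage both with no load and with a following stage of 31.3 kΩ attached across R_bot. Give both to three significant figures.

Open-circuit: V = 6.78 × 39.0/(1.50 + 39.0) = 6.53 V.
With the load, R_bot becomes R_bot‖R_L = 17.36 kΩ, so V = 6.78 × 17.36/18.86 = 6.24 V.

Unloaded: 6.53 V; loaded: 6.24 V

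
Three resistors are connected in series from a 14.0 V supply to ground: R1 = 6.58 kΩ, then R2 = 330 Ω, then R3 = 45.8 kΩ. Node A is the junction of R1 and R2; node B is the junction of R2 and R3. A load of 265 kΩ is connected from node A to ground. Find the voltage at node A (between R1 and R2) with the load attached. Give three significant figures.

V ≈ 12.0 V

Below node A the series string R2+R3 = 46130 Ω sits in parallel with the 265000 Ω load: 39290 Ω.
V_A = 14.0 × 39290/(6580 + 39290) = 12.0 V.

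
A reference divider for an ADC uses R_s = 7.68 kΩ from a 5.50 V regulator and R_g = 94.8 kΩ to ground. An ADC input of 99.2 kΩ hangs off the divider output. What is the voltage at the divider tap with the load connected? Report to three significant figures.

The load sits in parallel with R_g: R_g‖R_L = (94.8 × 99.2) / (94.8 + 99.2) = 48.48 kΩ.
V_out = 5.50 × 48.48 / (7.68 + 48.48) = 5.50 × 48.48/56.16 = 4.75 V.

V_out ≈ 4.75 V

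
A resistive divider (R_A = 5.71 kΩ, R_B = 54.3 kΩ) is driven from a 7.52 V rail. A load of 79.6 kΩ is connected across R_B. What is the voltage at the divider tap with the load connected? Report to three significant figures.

V_out ≈ 6.39 V

The load sits in parallel with R_B: R_B‖R_L = (54.3 × 79.6) / (54.3 + 79.6) = 32.28 kΩ.
V_out = 7.52 × 32.28 / (5.71 + 32.28) = 7.52 × 32.28/37.99 = 6.39 V.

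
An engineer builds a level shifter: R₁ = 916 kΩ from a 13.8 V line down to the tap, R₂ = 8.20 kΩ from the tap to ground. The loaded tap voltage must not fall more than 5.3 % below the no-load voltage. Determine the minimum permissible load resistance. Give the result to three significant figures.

Output resistance R_th = R₁‖R₂ = (916 × 8.20)/924.2 = 8.127 kΩ.
The fractional drop is R_th/(R_th + R_L); requiring this ≤ 0.0530 gives R_L ≥ R_th(1/0.0530 − 1) = 8.127 × 17.87 = 145 kΩ.

R_L(min) ≈ 145 kΩ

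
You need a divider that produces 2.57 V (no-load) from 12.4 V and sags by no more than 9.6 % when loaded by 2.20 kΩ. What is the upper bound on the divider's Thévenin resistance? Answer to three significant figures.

R_th ≤ 234 Ω

Loading drop = R_th/(R_th + R_L) ≤ 0.0960, so R_th ≤ R_L · ε/(1−ε) = 2.20 kΩ × 0.0960/0.9040 = 234 Ω.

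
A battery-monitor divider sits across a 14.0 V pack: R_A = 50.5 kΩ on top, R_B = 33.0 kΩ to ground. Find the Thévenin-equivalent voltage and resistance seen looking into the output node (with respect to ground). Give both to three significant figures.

V_th = 5.53 V, R_th = 20.0 kΩ

V_th is the open-circuit tap voltage: 14.0 × 33.0/(50.5 + 33.0) = 5.53 V.
With the supply zeroed, R_A and R_B appear in parallel from the tap: R_th = R_A‖R_B = (50.5 × 33.0)/83.50 = 20.0 kΩ.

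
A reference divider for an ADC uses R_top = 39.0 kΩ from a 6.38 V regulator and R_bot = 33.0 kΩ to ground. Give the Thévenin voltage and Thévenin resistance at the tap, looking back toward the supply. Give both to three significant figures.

V_th is the open-circuit tap voltage: 6.38 × 33.0/(39.0 + 33.0) = 2.92 V.
With the supply zeroed, R_top and R_bot appear in parallel from the tap: R_th = R_top‖R_bot = (39.0 × 33.0)/72.00 = 17.9 kΩ.

V_th = 2.92 V, R_th = 17.9 kΩ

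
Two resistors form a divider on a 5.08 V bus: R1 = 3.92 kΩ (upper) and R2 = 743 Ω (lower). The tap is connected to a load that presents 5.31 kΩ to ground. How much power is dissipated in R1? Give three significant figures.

Total resistance from the source is R1 + (R2‖R_L) = 4572 Ω, so I = 5.08/4572 Ω = 1.111 mA.
P = I²·R1 = (1.111 mA)² × 3.92 kΩ = 4.84 mW.

P ≈ 4.84 mW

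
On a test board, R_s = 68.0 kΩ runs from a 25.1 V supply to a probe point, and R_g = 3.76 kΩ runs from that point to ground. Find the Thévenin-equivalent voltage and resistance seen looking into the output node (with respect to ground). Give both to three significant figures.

V_th is the open-circuit tap voltage: 25.1 × 3.76/(68.0 + 3.76) = 1.32 V.
With the supply zeroed, R_s and R_g appear in parallel from the tap: R_th = R_s‖R_g = (68.0 × 3.76)/71.76 = 3.56 kΩ.

V_th = 1.32 V, R_th = 3.56 kΩ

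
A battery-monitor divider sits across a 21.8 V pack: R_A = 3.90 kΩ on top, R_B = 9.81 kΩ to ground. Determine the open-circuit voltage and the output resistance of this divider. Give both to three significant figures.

V_th = 15.6 V, R_th = 2.79 kΩ

V_th is the open-circuit tap voltage: 21.8 × 9.81/(3.90 + 9.81) = 15.6 V.
With the supply zeroed, R_A and R_B appear in parallel from the tap: R_th = R_A‖R_B = (3.90 × 9.81)/13.71 = 2.79 kΩ.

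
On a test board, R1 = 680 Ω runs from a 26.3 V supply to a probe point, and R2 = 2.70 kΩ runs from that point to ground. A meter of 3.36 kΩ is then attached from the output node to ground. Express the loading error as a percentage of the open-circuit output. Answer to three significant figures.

Unloaded V = 26.3 × 2700/3380 = 21.009 V.
Loaded: R2‖R_L = 1497 Ω, giving V = 26.3 × 1497/2177 = 18.085 V.
Drop = (21.009 − 18.085) / 21.009 = 13.9 %.

13.9 %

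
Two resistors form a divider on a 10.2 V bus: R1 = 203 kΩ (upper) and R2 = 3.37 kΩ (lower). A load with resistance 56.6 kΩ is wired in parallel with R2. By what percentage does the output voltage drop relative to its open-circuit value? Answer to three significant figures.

5.53 %

The divider's output (Thévenin) resistance is R1‖R2 = 3.315 kΩ.
Fractional drop under load = R_th/(R_th + R_L) = 3.315 / (3.315 + 56.6) = 0.05533.
So the output falls by 5.53 %.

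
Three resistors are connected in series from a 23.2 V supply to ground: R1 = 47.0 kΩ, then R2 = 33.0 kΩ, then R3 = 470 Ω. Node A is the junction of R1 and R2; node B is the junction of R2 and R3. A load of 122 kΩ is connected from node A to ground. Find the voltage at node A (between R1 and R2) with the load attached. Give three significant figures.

V ≈ 8.32 V

Below node A the series string R2+R3 = 33470 Ω sits in parallel with the 122000 Ω load: 26260 Ω.
V_A = 23.2 × 26260/(47000 + 26260) = 8.32 V.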